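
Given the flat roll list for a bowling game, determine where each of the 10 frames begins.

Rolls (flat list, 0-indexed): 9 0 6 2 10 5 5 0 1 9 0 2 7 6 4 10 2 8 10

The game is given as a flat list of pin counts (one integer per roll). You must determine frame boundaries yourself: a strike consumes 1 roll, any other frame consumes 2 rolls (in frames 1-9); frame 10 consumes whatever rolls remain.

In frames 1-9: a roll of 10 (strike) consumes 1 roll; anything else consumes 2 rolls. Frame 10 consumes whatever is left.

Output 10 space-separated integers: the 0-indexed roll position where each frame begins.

Answer: 0 2 4 5 7 9 11 13 15 16

Derivation:
Frame 1 starts at roll index 0: rolls=9,0 (sum=9), consumes 2 rolls
Frame 2 starts at roll index 2: rolls=6,2 (sum=8), consumes 2 rolls
Frame 3 starts at roll index 4: roll=10 (strike), consumes 1 roll
Frame 4 starts at roll index 5: rolls=5,5 (sum=10), consumes 2 rolls
Frame 5 starts at roll index 7: rolls=0,1 (sum=1), consumes 2 rolls
Frame 6 starts at roll index 9: rolls=9,0 (sum=9), consumes 2 rolls
Frame 7 starts at roll index 11: rolls=2,7 (sum=9), consumes 2 rolls
Frame 8 starts at roll index 13: rolls=6,4 (sum=10), consumes 2 rolls
Frame 9 starts at roll index 15: roll=10 (strike), consumes 1 roll
Frame 10 starts at roll index 16: 3 remaining rolls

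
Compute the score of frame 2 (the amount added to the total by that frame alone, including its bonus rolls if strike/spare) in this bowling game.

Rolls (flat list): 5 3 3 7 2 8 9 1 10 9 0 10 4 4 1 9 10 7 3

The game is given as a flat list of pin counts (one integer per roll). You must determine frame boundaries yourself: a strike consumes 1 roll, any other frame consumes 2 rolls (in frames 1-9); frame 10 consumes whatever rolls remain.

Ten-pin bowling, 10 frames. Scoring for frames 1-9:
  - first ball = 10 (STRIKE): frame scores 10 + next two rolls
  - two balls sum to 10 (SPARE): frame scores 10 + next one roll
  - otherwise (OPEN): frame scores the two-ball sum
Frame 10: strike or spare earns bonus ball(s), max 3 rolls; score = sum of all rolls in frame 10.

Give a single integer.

Answer: 12

Derivation:
Frame 1: OPEN (5+3=8). Cumulative: 8
Frame 2: SPARE (3+7=10). 10 + next roll (2) = 12. Cumulative: 20
Frame 3: SPARE (2+8=10). 10 + next roll (9) = 19. Cumulative: 39
Frame 4: SPARE (9+1=10). 10 + next roll (10) = 20. Cumulative: 59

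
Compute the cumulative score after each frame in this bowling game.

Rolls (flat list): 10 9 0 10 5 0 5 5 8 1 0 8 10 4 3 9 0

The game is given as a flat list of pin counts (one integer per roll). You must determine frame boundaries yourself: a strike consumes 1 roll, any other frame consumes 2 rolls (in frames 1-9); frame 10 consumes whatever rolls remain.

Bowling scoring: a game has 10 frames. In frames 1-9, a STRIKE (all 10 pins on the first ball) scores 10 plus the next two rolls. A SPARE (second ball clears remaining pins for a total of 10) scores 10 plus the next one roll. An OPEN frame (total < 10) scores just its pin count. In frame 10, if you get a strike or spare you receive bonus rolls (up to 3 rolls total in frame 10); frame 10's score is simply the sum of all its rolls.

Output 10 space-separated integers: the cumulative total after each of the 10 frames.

Frame 1: STRIKE. 10 + next two rolls (9+0) = 19. Cumulative: 19
Frame 2: OPEN (9+0=9). Cumulative: 28
Frame 3: STRIKE. 10 + next two rolls (5+0) = 15. Cumulative: 43
Frame 4: OPEN (5+0=5). Cumulative: 48
Frame 5: SPARE (5+5=10). 10 + next roll (8) = 18. Cumulative: 66
Frame 6: OPEN (8+1=9). Cumulative: 75
Frame 7: OPEN (0+8=8). Cumulative: 83
Frame 8: STRIKE. 10 + next two rolls (4+3) = 17. Cumulative: 100
Frame 9: OPEN (4+3=7). Cumulative: 107
Frame 10: OPEN. Sum of all frame-10 rolls (9+0) = 9. Cumulative: 116

Answer: 19 28 43 48 66 75 83 100 107 116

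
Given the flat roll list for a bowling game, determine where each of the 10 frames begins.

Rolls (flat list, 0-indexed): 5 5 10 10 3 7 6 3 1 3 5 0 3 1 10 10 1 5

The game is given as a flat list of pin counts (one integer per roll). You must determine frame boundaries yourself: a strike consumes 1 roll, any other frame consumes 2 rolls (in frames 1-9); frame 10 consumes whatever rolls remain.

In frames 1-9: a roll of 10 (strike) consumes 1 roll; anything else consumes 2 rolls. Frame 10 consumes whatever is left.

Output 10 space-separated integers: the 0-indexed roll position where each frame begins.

Frame 1 starts at roll index 0: rolls=5,5 (sum=10), consumes 2 rolls
Frame 2 starts at roll index 2: roll=10 (strike), consumes 1 roll
Frame 3 starts at roll index 3: roll=10 (strike), consumes 1 roll
Frame 4 starts at roll index 4: rolls=3,7 (sum=10), consumes 2 rolls
Frame 5 starts at roll index 6: rolls=6,3 (sum=9), consumes 2 rolls
Frame 6 starts at roll index 8: rolls=1,3 (sum=4), consumes 2 rolls
Frame 7 starts at roll index 10: rolls=5,0 (sum=5), consumes 2 rolls
Frame 8 starts at roll index 12: rolls=3,1 (sum=4), consumes 2 rolls
Frame 9 starts at roll index 14: roll=10 (strike), consumes 1 roll
Frame 10 starts at roll index 15: 3 remaining rolls

Answer: 0 2 3 4 6 8 10 12 14 15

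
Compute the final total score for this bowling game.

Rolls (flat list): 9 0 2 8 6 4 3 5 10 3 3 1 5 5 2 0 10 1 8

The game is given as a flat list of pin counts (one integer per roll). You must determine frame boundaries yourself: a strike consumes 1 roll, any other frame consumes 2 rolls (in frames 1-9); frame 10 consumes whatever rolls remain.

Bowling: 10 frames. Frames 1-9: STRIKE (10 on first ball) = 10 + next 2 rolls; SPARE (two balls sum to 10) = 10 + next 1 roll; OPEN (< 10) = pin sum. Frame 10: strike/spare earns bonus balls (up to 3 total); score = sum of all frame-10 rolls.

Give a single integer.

Frame 1: OPEN (9+0=9). Cumulative: 9
Frame 2: SPARE (2+8=10). 10 + next roll (6) = 16. Cumulative: 25
Frame 3: SPARE (6+4=10). 10 + next roll (3) = 13. Cumulative: 38
Frame 4: OPEN (3+5=8). Cumulative: 46
Frame 5: STRIKE. 10 + next two rolls (3+3) = 16. Cumulative: 62
Frame 6: OPEN (3+3=6). Cumulative: 68
Frame 7: OPEN (1+5=6). Cumulative: 74
Frame 8: OPEN (5+2=7). Cumulative: 81
Frame 9: SPARE (0+10=10). 10 + next roll (1) = 11. Cumulative: 92
Frame 10: OPEN. Sum of all frame-10 rolls (1+8) = 9. Cumulative: 101

Answer: 101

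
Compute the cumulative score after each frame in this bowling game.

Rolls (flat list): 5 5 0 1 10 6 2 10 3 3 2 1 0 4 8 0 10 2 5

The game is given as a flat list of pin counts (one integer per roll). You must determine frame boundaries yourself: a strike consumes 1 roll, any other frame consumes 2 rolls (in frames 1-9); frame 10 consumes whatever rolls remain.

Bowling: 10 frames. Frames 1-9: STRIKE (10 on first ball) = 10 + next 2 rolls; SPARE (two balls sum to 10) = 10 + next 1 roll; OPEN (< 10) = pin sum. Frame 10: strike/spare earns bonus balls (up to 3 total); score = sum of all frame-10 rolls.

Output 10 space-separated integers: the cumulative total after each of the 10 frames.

Answer: 10 11 29 37 53 59 62 66 74 91

Derivation:
Frame 1: SPARE (5+5=10). 10 + next roll (0) = 10. Cumulative: 10
Frame 2: OPEN (0+1=1). Cumulative: 11
Frame 3: STRIKE. 10 + next two rolls (6+2) = 18. Cumulative: 29
Frame 4: OPEN (6+2=8). Cumulative: 37
Frame 5: STRIKE. 10 + next two rolls (3+3) = 16. Cumulative: 53
Frame 6: OPEN (3+3=6). Cumulative: 59
Frame 7: OPEN (2+1=3). Cumulative: 62
Frame 8: OPEN (0+4=4). Cumulative: 66
Frame 9: OPEN (8+0=8). Cumulative: 74
Frame 10: STRIKE. Sum of all frame-10 rolls (10+2+5) = 17. Cumulative: 91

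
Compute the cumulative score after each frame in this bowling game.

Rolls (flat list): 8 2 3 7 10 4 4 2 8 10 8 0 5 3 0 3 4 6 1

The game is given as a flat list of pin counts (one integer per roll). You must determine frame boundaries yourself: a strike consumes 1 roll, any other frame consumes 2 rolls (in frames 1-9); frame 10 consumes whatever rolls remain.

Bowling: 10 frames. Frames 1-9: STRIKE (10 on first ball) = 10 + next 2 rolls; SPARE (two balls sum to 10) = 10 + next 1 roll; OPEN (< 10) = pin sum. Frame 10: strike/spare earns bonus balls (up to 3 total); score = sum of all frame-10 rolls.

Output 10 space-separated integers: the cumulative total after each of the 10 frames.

Answer: 13 33 51 59 79 97 105 113 116 127

Derivation:
Frame 1: SPARE (8+2=10). 10 + next roll (3) = 13. Cumulative: 13
Frame 2: SPARE (3+7=10). 10 + next roll (10) = 20. Cumulative: 33
Frame 3: STRIKE. 10 + next two rolls (4+4) = 18. Cumulative: 51
Frame 4: OPEN (4+4=8). Cumulative: 59
Frame 5: SPARE (2+8=10). 10 + next roll (10) = 20. Cumulative: 79
Frame 6: STRIKE. 10 + next two rolls (8+0) = 18. Cumulative: 97
Frame 7: OPEN (8+0=8). Cumulative: 105
Frame 8: OPEN (5+3=8). Cumulative: 113
Frame 9: OPEN (0+3=3). Cumulative: 116
Frame 10: SPARE. Sum of all frame-10 rolls (4+6+1) = 11. Cumulative: 127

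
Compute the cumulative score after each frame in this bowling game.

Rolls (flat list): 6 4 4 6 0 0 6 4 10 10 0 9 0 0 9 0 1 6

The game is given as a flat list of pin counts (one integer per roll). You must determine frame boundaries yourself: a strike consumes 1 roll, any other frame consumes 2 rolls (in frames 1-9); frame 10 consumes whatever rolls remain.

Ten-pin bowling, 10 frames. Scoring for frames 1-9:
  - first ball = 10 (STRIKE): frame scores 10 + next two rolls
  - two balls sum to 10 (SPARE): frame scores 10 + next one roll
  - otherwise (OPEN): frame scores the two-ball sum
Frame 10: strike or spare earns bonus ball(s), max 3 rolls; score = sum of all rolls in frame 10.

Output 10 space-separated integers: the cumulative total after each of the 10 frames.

Frame 1: SPARE (6+4=10). 10 + next roll (4) = 14. Cumulative: 14
Frame 2: SPARE (4+6=10). 10 + next roll (0) = 10. Cumulative: 24
Frame 3: OPEN (0+0=0). Cumulative: 24
Frame 4: SPARE (6+4=10). 10 + next roll (10) = 20. Cumulative: 44
Frame 5: STRIKE. 10 + next two rolls (10+0) = 20. Cumulative: 64
Frame 6: STRIKE. 10 + next two rolls (0+9) = 19. Cumulative: 83
Frame 7: OPEN (0+9=9). Cumulative: 92
Frame 8: OPEN (0+0=0). Cumulative: 92
Frame 9: OPEN (9+0=9). Cumulative: 101
Frame 10: OPEN. Sum of all frame-10 rolls (1+6) = 7. Cumulative: 108

Answer: 14 24 24 44 64 83 92 92 101 108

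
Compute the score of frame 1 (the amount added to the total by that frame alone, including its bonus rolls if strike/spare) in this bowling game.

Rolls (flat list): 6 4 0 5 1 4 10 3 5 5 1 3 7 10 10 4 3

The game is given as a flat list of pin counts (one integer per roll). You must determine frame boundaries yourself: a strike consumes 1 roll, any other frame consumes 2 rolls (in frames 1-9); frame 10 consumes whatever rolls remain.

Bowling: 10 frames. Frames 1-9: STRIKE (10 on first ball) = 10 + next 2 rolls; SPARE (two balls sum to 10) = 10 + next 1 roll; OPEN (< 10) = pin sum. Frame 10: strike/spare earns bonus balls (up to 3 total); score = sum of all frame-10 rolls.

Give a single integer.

Answer: 10

Derivation:
Frame 1: SPARE (6+4=10). 10 + next roll (0) = 10. Cumulative: 10
Frame 2: OPEN (0+5=5). Cumulative: 15
Frame 3: OPEN (1+4=5). Cumulative: 20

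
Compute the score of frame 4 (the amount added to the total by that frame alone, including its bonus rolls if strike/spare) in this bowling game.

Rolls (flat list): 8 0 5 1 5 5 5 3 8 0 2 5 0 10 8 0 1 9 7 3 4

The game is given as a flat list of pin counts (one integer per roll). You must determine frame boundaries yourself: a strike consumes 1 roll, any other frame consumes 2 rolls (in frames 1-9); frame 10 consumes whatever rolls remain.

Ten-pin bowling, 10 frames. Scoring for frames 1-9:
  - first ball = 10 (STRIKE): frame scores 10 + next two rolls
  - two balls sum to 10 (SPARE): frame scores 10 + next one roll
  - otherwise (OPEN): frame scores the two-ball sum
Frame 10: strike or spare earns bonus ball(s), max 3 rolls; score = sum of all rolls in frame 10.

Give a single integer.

Answer: 8

Derivation:
Frame 1: OPEN (8+0=8). Cumulative: 8
Frame 2: OPEN (5+1=6). Cumulative: 14
Frame 3: SPARE (5+5=10). 10 + next roll (5) = 15. Cumulative: 29
Frame 4: OPEN (5+3=8). Cumulative: 37
Frame 5: OPEN (8+0=8). Cumulative: 45
Frame 6: OPEN (2+5=7). Cumulative: 52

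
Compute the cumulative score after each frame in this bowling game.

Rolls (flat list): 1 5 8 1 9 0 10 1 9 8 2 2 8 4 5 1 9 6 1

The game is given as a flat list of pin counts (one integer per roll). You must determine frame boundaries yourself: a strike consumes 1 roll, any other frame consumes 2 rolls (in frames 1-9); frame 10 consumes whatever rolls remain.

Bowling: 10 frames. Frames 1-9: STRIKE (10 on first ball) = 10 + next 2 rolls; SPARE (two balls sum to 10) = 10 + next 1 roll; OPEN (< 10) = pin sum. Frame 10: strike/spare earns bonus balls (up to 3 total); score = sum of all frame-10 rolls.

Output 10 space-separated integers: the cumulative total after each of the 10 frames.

Frame 1: OPEN (1+5=6). Cumulative: 6
Frame 2: OPEN (8+1=9). Cumulative: 15
Frame 3: OPEN (9+0=9). Cumulative: 24
Frame 4: STRIKE. 10 + next two rolls (1+9) = 20. Cumulative: 44
Frame 5: SPARE (1+9=10). 10 + next roll (8) = 18. Cumulative: 62
Frame 6: SPARE (8+2=10). 10 + next roll (2) = 12. Cumulative: 74
Frame 7: SPARE (2+8=10). 10 + next roll (4) = 14. Cumulative: 88
Frame 8: OPEN (4+5=9). Cumulative: 97
Frame 9: SPARE (1+9=10). 10 + next roll (6) = 16. Cumulative: 113
Frame 10: OPEN. Sum of all frame-10 rolls (6+1) = 7. Cumulative: 120

Answer: 6 15 24 44 62 74 88 97 113 120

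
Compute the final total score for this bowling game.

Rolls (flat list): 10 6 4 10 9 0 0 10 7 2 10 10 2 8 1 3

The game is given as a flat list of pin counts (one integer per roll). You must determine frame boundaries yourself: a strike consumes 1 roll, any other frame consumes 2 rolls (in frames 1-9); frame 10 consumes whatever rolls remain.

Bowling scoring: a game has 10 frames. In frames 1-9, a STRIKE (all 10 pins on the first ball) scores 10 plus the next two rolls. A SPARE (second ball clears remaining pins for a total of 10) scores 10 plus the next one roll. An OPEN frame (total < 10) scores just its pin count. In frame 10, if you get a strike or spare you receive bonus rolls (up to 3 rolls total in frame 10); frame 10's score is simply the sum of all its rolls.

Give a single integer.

Answer: 151

Derivation:
Frame 1: STRIKE. 10 + next two rolls (6+4) = 20. Cumulative: 20
Frame 2: SPARE (6+4=10). 10 + next roll (10) = 20. Cumulative: 40
Frame 3: STRIKE. 10 + next two rolls (9+0) = 19. Cumulative: 59
Frame 4: OPEN (9+0=9). Cumulative: 68
Frame 5: SPARE (0+10=10). 10 + next roll (7) = 17. Cumulative: 85
Frame 6: OPEN (7+2=9). Cumulative: 94
Frame 7: STRIKE. 10 + next two rolls (10+2) = 22. Cumulative: 116
Frame 8: STRIKE. 10 + next two rolls (2+8) = 20. Cumulative: 136
Frame 9: SPARE (2+8=10). 10 + next roll (1) = 11. Cumulative: 147
Frame 10: OPEN. Sum of all frame-10 rolls (1+3) = 4. Cumulative: 151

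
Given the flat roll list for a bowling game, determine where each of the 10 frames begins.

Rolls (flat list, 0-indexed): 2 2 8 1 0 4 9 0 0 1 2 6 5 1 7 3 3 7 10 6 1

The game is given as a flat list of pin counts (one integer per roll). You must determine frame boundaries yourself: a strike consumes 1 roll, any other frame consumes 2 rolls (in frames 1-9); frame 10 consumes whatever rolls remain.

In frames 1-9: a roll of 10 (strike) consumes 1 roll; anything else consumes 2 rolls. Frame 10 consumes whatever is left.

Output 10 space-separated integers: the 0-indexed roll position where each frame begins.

Answer: 0 2 4 6 8 10 12 14 16 18

Derivation:
Frame 1 starts at roll index 0: rolls=2,2 (sum=4), consumes 2 rolls
Frame 2 starts at roll index 2: rolls=8,1 (sum=9), consumes 2 rolls
Frame 3 starts at roll index 4: rolls=0,4 (sum=4), consumes 2 rolls
Frame 4 starts at roll index 6: rolls=9,0 (sum=9), consumes 2 rolls
Frame 5 starts at roll index 8: rolls=0,1 (sum=1), consumes 2 rolls
Frame 6 starts at roll index 10: rolls=2,6 (sum=8), consumes 2 rolls
Frame 7 starts at roll index 12: rolls=5,1 (sum=6), consumes 2 rolls
Frame 8 starts at roll index 14: rolls=7,3 (sum=10), consumes 2 rolls
Frame 9 starts at roll index 16: rolls=3,7 (sum=10), consumes 2 rolls
Frame 10 starts at roll index 18: 3 remaining rolls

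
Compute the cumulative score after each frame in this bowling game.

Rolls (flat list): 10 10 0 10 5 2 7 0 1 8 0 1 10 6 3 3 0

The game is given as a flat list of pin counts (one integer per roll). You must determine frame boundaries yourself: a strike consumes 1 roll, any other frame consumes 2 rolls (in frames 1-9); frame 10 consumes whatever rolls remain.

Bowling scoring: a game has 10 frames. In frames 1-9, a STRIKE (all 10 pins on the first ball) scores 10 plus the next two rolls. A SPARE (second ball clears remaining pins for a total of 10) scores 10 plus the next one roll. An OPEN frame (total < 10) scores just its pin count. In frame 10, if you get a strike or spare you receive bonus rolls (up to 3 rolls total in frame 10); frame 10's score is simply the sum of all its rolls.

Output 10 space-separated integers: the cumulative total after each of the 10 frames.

Answer: 20 40 55 62 69 78 79 98 107 110

Derivation:
Frame 1: STRIKE. 10 + next two rolls (10+0) = 20. Cumulative: 20
Frame 2: STRIKE. 10 + next two rolls (0+10) = 20. Cumulative: 40
Frame 3: SPARE (0+10=10). 10 + next roll (5) = 15. Cumulative: 55
Frame 4: OPEN (5+2=7). Cumulative: 62
Frame 5: OPEN (7+0=7). Cumulative: 69
Frame 6: OPEN (1+8=9). Cumulative: 78
Frame 7: OPEN (0+1=1). Cumulative: 79
Frame 8: STRIKE. 10 + next two rolls (6+3) = 19. Cumulative: 98
Frame 9: OPEN (6+3=9). Cumulative: 107
Frame 10: OPEN. Sum of all frame-10 rolls (3+0) = 3. Cumulative: 110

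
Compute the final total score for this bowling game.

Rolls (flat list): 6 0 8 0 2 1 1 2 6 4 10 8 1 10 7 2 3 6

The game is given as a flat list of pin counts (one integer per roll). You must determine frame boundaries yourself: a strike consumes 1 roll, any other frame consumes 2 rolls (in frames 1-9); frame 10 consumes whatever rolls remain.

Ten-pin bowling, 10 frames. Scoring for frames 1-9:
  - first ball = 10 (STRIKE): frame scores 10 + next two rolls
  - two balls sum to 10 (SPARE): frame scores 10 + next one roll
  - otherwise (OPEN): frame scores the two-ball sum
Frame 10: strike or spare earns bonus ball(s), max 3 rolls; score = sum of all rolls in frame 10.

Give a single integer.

Frame 1: OPEN (6+0=6). Cumulative: 6
Frame 2: OPEN (8+0=8). Cumulative: 14
Frame 3: OPEN (2+1=3). Cumulative: 17
Frame 4: OPEN (1+2=3). Cumulative: 20
Frame 5: SPARE (6+4=10). 10 + next roll (10) = 20. Cumulative: 40
Frame 6: STRIKE. 10 + next two rolls (8+1) = 19. Cumulative: 59
Frame 7: OPEN (8+1=9). Cumulative: 68
Frame 8: STRIKE. 10 + next two rolls (7+2) = 19. Cumulative: 87
Frame 9: OPEN (7+2=9). Cumulative: 96
Frame 10: OPEN. Sum of all frame-10 rolls (3+6) = 9. Cumulative: 105

Answer: 105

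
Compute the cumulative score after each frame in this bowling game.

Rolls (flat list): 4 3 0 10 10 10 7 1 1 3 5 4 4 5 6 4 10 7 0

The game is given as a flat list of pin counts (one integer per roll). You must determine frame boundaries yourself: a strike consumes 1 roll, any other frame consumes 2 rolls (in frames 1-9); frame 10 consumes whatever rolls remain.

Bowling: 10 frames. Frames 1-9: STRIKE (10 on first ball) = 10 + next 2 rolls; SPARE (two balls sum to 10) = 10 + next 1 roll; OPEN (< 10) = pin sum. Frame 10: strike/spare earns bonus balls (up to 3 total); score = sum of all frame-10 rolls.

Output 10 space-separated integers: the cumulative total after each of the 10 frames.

Frame 1: OPEN (4+3=7). Cumulative: 7
Frame 2: SPARE (0+10=10). 10 + next roll (10) = 20. Cumulative: 27
Frame 3: STRIKE. 10 + next two rolls (10+7) = 27. Cumulative: 54
Frame 4: STRIKE. 10 + next two rolls (7+1) = 18. Cumulative: 72
Frame 5: OPEN (7+1=8). Cumulative: 80
Frame 6: OPEN (1+3=4). Cumulative: 84
Frame 7: OPEN (5+4=9). Cumulative: 93
Frame 8: OPEN (4+5=9). Cumulative: 102
Frame 9: SPARE (6+4=10). 10 + next roll (10) = 20. Cumulative: 122
Frame 10: STRIKE. Sum of all frame-10 rolls (10+7+0) = 17. Cumulative: 139

Answer: 7 27 54 72 80 84 93 102 122 139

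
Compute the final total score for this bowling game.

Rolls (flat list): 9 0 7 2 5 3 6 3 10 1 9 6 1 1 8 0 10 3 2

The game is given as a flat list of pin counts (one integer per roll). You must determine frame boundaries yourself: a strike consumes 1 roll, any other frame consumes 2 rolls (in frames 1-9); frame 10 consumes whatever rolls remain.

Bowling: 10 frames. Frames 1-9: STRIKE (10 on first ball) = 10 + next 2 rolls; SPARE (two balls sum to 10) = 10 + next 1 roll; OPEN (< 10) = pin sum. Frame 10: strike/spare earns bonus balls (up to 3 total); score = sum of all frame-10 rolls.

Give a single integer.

Answer: 105

Derivation:
Frame 1: OPEN (9+0=9). Cumulative: 9
Frame 2: OPEN (7+2=9). Cumulative: 18
Frame 3: OPEN (5+3=8). Cumulative: 26
Frame 4: OPEN (6+3=9). Cumulative: 35
Frame 5: STRIKE. 10 + next two rolls (1+9) = 20. Cumulative: 55
Frame 6: SPARE (1+9=10). 10 + next roll (6) = 16. Cumulative: 71
Frame 7: OPEN (6+1=7). Cumulative: 78
Frame 8: OPEN (1+8=9). Cumulative: 87
Frame 9: SPARE (0+10=10). 10 + next roll (3) = 13. Cumulative: 100
Frame 10: OPEN. Sum of all frame-10 rolls (3+2) = 5. Cumulative: 105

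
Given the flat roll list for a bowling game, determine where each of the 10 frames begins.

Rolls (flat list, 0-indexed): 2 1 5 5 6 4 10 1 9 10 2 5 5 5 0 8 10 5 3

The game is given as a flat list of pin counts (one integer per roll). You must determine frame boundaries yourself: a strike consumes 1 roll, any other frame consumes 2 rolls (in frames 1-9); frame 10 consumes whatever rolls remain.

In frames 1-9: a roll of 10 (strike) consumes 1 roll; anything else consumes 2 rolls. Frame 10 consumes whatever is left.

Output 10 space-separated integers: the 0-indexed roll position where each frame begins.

Answer: 0 2 4 6 7 9 10 12 14 16

Derivation:
Frame 1 starts at roll index 0: rolls=2,1 (sum=3), consumes 2 rolls
Frame 2 starts at roll index 2: rolls=5,5 (sum=10), consumes 2 rolls
Frame 3 starts at roll index 4: rolls=6,4 (sum=10), consumes 2 rolls
Frame 4 starts at roll index 6: roll=10 (strike), consumes 1 roll
Frame 5 starts at roll index 7: rolls=1,9 (sum=10), consumes 2 rolls
Frame 6 starts at roll index 9: roll=10 (strike), consumes 1 roll
Frame 7 starts at roll index 10: rolls=2,5 (sum=7), consumes 2 rolls
Frame 8 starts at roll index 12: rolls=5,5 (sum=10), consumes 2 rolls
Frame 9 starts at roll index 14: rolls=0,8 (sum=8), consumes 2 rolls
Frame 10 starts at roll index 16: 3 remaining rolls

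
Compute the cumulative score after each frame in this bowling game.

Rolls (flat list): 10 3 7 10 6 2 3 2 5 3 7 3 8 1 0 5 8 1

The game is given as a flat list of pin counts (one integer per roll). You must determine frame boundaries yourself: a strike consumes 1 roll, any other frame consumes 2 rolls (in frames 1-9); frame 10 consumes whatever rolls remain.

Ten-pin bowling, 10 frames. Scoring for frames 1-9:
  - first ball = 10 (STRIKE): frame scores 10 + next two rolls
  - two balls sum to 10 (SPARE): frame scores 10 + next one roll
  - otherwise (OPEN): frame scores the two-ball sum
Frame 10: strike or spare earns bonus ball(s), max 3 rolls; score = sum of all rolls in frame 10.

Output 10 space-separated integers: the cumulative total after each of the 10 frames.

Answer: 20 40 58 66 71 79 97 106 111 120

Derivation:
Frame 1: STRIKE. 10 + next two rolls (3+7) = 20. Cumulative: 20
Frame 2: SPARE (3+7=10). 10 + next roll (10) = 20. Cumulative: 40
Frame 3: STRIKE. 10 + next two rolls (6+2) = 18. Cumulative: 58
Frame 4: OPEN (6+2=8). Cumulative: 66
Frame 5: OPEN (3+2=5). Cumulative: 71
Frame 6: OPEN (5+3=8). Cumulative: 79
Frame 7: SPARE (7+3=10). 10 + next roll (8) = 18. Cumulative: 97
Frame 8: OPEN (8+1=9). Cumulative: 106
Frame 9: OPEN (0+5=5). Cumulative: 111
Frame 10: OPEN. Sum of all frame-10 rolls (8+1) = 9. Cumulative: 120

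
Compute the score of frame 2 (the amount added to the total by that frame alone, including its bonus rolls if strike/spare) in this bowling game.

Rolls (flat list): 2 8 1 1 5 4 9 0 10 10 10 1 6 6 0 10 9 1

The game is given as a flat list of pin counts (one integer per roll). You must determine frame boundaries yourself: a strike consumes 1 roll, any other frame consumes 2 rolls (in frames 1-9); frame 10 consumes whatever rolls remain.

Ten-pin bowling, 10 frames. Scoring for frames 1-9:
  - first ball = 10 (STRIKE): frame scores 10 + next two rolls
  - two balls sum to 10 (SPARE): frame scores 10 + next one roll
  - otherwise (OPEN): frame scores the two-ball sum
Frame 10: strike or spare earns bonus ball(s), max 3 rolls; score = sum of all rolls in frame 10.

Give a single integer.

Frame 1: SPARE (2+8=10). 10 + next roll (1) = 11. Cumulative: 11
Frame 2: OPEN (1+1=2). Cumulative: 13
Frame 3: OPEN (5+4=9). Cumulative: 22
Frame 4: OPEN (9+0=9). Cumulative: 31

Answer: 2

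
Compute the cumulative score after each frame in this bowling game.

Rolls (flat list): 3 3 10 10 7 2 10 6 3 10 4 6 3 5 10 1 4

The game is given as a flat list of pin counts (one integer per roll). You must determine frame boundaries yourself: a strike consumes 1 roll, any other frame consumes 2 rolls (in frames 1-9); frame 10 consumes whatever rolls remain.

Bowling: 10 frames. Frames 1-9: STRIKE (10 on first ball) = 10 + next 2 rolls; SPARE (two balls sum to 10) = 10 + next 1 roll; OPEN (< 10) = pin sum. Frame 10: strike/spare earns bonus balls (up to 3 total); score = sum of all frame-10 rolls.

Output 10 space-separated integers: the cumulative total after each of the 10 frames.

Frame 1: OPEN (3+3=6). Cumulative: 6
Frame 2: STRIKE. 10 + next two rolls (10+7) = 27. Cumulative: 33
Frame 3: STRIKE. 10 + next two rolls (7+2) = 19. Cumulative: 52
Frame 4: OPEN (7+2=9). Cumulative: 61
Frame 5: STRIKE. 10 + next two rolls (6+3) = 19. Cumulative: 80
Frame 6: OPEN (6+3=9). Cumulative: 89
Frame 7: STRIKE. 10 + next two rolls (4+6) = 20. Cumulative: 109
Frame 8: SPARE (4+6=10). 10 + next roll (3) = 13. Cumulative: 122
Frame 9: OPEN (3+5=8). Cumulative: 130
Frame 10: STRIKE. Sum of all frame-10 rolls (10+1+4) = 15. Cumulative: 145

Answer: 6 33 52 61 80 89 109 122 130 145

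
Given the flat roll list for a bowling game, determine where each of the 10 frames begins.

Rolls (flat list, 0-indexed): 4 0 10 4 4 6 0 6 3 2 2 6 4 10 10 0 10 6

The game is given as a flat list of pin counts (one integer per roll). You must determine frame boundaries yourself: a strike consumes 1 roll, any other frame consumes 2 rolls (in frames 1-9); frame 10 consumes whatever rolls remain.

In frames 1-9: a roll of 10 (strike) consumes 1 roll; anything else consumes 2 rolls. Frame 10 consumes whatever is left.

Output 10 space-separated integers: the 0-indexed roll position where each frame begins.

Answer: 0 2 3 5 7 9 11 13 14 15

Derivation:
Frame 1 starts at roll index 0: rolls=4,0 (sum=4), consumes 2 rolls
Frame 2 starts at roll index 2: roll=10 (strike), consumes 1 roll
Frame 3 starts at roll index 3: rolls=4,4 (sum=8), consumes 2 rolls
Frame 4 starts at roll index 5: rolls=6,0 (sum=6), consumes 2 rolls
Frame 5 starts at roll index 7: rolls=6,3 (sum=9), consumes 2 rolls
Frame 6 starts at roll index 9: rolls=2,2 (sum=4), consumes 2 rolls
Frame 7 starts at roll index 11: rolls=6,4 (sum=10), consumes 2 rolls
Frame 8 starts at roll index 13: roll=10 (strike), consumes 1 roll
Frame 9 starts at roll index 14: roll=10 (strike), consumes 1 roll
Frame 10 starts at roll index 15: 3 remaining rolls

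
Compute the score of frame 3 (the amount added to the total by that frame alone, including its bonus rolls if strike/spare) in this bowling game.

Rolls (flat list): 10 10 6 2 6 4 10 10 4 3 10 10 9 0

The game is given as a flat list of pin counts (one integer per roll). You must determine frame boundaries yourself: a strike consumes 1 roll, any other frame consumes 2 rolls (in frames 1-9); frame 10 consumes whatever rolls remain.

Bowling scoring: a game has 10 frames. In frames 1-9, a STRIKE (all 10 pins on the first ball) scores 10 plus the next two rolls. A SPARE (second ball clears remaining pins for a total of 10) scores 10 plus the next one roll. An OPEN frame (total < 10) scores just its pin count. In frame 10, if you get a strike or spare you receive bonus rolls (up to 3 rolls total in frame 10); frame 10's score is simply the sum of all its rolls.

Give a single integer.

Answer: 8

Derivation:
Frame 1: STRIKE. 10 + next two rolls (10+6) = 26. Cumulative: 26
Frame 2: STRIKE. 10 + next two rolls (6+2) = 18. Cumulative: 44
Frame 3: OPEN (6+2=8). Cumulative: 52
Frame 4: SPARE (6+4=10). 10 + next roll (10) = 20. Cumulative: 72
Frame 5: STRIKE. 10 + next two rolls (10+4) = 24. Cumulative: 96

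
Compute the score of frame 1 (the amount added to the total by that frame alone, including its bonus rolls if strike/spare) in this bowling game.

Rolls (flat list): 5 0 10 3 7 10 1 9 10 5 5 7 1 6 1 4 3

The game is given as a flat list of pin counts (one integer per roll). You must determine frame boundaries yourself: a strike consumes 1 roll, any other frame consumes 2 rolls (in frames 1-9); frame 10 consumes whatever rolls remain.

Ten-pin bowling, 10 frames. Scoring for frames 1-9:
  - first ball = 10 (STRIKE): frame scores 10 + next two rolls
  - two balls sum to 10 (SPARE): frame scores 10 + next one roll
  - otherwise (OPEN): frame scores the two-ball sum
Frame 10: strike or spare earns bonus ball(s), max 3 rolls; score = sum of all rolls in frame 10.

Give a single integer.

Frame 1: OPEN (5+0=5). Cumulative: 5
Frame 2: STRIKE. 10 + next two rolls (3+7) = 20. Cumulative: 25
Frame 3: SPARE (3+7=10). 10 + next roll (10) = 20. Cumulative: 45

Answer: 5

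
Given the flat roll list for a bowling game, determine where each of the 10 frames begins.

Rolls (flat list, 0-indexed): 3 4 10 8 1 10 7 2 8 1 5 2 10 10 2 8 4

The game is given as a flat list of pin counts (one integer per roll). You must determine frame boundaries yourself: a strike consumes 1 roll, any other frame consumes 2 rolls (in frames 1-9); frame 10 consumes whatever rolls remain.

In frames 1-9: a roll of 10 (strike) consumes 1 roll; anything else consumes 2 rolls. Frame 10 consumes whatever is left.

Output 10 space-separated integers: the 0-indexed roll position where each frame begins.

Frame 1 starts at roll index 0: rolls=3,4 (sum=7), consumes 2 rolls
Frame 2 starts at roll index 2: roll=10 (strike), consumes 1 roll
Frame 3 starts at roll index 3: rolls=8,1 (sum=9), consumes 2 rolls
Frame 4 starts at roll index 5: roll=10 (strike), consumes 1 roll
Frame 5 starts at roll index 6: rolls=7,2 (sum=9), consumes 2 rolls
Frame 6 starts at roll index 8: rolls=8,1 (sum=9), consumes 2 rolls
Frame 7 starts at roll index 10: rolls=5,2 (sum=7), consumes 2 rolls
Frame 8 starts at roll index 12: roll=10 (strike), consumes 1 roll
Frame 9 starts at roll index 13: roll=10 (strike), consumes 1 roll
Frame 10 starts at roll index 14: 3 remaining rolls

Answer: 0 2 3 5 6 8 10 12 13 14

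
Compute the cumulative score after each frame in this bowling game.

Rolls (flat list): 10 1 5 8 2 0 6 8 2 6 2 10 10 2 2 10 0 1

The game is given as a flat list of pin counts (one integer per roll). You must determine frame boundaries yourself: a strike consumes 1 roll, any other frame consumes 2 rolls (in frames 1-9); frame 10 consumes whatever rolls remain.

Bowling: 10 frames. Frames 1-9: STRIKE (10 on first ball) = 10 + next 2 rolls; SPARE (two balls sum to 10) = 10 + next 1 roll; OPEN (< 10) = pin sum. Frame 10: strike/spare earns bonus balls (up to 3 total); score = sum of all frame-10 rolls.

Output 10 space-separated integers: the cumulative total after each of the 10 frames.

Frame 1: STRIKE. 10 + next two rolls (1+5) = 16. Cumulative: 16
Frame 2: OPEN (1+5=6). Cumulative: 22
Frame 3: SPARE (8+2=10). 10 + next roll (0) = 10. Cumulative: 32
Frame 4: OPEN (0+6=6). Cumulative: 38
Frame 5: SPARE (8+2=10). 10 + next roll (6) = 16. Cumulative: 54
Frame 6: OPEN (6+2=8). Cumulative: 62
Frame 7: STRIKE. 10 + next two rolls (10+2) = 22. Cumulative: 84
Frame 8: STRIKE. 10 + next two rolls (2+2) = 14. Cumulative: 98
Frame 9: OPEN (2+2=4). Cumulative: 102
Frame 10: STRIKE. Sum of all frame-10 rolls (10+0+1) = 11. Cumulative: 113

Answer: 16 22 32 38 54 62 84 98 102 113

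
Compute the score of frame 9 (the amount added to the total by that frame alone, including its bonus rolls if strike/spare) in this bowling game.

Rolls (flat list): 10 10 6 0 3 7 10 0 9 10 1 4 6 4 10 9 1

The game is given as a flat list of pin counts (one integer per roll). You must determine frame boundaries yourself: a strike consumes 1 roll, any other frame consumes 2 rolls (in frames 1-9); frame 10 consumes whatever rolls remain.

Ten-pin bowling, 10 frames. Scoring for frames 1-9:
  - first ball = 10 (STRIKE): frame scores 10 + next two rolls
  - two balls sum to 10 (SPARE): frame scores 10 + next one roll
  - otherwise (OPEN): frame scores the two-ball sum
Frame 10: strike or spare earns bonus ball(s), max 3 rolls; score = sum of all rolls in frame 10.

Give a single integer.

Frame 1: STRIKE. 10 + next two rolls (10+6) = 26. Cumulative: 26
Frame 2: STRIKE. 10 + next two rolls (6+0) = 16. Cumulative: 42
Frame 3: OPEN (6+0=6). Cumulative: 48
Frame 4: SPARE (3+7=10). 10 + next roll (10) = 20. Cumulative: 68
Frame 5: STRIKE. 10 + next two rolls (0+9) = 19. Cumulative: 87
Frame 6: OPEN (0+9=9). Cumulative: 96
Frame 7: STRIKE. 10 + next two rolls (1+4) = 15. Cumulative: 111
Frame 8: OPEN (1+4=5). Cumulative: 116
Frame 9: SPARE (6+4=10). 10 + next roll (10) = 20. Cumulative: 136
Frame 10: STRIKE. Sum of all frame-10 rolls (10+9+1) = 20. Cumulative: 156

Answer: 20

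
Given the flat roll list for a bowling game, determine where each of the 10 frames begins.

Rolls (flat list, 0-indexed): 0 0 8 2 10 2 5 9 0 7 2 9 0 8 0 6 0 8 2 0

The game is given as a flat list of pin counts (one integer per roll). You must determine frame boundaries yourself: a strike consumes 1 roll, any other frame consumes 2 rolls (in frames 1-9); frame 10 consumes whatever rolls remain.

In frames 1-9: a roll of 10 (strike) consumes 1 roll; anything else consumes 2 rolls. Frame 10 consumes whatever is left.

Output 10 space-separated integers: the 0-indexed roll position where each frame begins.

Answer: 0 2 4 5 7 9 11 13 15 17

Derivation:
Frame 1 starts at roll index 0: rolls=0,0 (sum=0), consumes 2 rolls
Frame 2 starts at roll index 2: rolls=8,2 (sum=10), consumes 2 rolls
Frame 3 starts at roll index 4: roll=10 (strike), consumes 1 roll
Frame 4 starts at roll index 5: rolls=2,5 (sum=7), consumes 2 rolls
Frame 5 starts at roll index 7: rolls=9,0 (sum=9), consumes 2 rolls
Frame 6 starts at roll index 9: rolls=7,2 (sum=9), consumes 2 rolls
Frame 7 starts at roll index 11: rolls=9,0 (sum=9), consumes 2 rolls
Frame 8 starts at roll index 13: rolls=8,0 (sum=8), consumes 2 rolls
Frame 9 starts at roll index 15: rolls=6,0 (sum=6), consumes 2 rolls
Frame 10 starts at roll index 17: 3 remaining rolls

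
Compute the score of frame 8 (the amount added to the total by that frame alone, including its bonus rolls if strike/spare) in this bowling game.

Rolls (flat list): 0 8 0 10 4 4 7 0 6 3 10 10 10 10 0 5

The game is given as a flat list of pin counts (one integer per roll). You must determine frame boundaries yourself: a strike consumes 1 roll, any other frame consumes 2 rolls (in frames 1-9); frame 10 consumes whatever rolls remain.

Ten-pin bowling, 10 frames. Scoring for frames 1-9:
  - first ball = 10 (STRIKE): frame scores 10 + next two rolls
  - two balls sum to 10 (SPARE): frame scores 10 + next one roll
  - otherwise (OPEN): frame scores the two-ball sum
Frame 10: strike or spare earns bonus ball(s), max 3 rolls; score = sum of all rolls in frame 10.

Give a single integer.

Answer: 20

Derivation:
Frame 1: OPEN (0+8=8). Cumulative: 8
Frame 2: SPARE (0+10=10). 10 + next roll (4) = 14. Cumulative: 22
Frame 3: OPEN (4+4=8). Cumulative: 30
Frame 4: OPEN (7+0=7). Cumulative: 37
Frame 5: OPEN (6+3=9). Cumulative: 46
Frame 6: STRIKE. 10 + next two rolls (10+10) = 30. Cumulative: 76
Frame 7: STRIKE. 10 + next two rolls (10+10) = 30. Cumulative: 106
Frame 8: STRIKE. 10 + next two rolls (10+0) = 20. Cumulative: 126
Frame 9: STRIKE. 10 + next two rolls (0+5) = 15. Cumulative: 141
Frame 10: OPEN. Sum of all frame-10 rolls (0+5) = 5. Cumulative: 146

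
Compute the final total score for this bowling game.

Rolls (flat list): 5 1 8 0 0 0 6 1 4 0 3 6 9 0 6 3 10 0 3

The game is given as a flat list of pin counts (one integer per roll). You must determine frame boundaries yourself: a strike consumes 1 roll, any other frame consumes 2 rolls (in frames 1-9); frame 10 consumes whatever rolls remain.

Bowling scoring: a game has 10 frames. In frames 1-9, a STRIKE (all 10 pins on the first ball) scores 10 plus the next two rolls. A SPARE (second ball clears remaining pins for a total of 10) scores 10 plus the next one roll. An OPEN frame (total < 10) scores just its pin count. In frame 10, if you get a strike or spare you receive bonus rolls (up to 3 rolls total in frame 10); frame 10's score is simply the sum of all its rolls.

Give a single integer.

Answer: 68

Derivation:
Frame 1: OPEN (5+1=6). Cumulative: 6
Frame 2: OPEN (8+0=8). Cumulative: 14
Frame 3: OPEN (0+0=0). Cumulative: 14
Frame 4: OPEN (6+1=7). Cumulative: 21
Frame 5: OPEN (4+0=4). Cumulative: 25
Frame 6: OPEN (3+6=9). Cumulative: 34
Frame 7: OPEN (9+0=9). Cumulative: 43
Frame 8: OPEN (6+3=9). Cumulative: 52
Frame 9: STRIKE. 10 + next two rolls (0+3) = 13. Cumulative: 65
Frame 10: OPEN. Sum of all frame-10 rolls (0+3) = 3. Cumulative: 68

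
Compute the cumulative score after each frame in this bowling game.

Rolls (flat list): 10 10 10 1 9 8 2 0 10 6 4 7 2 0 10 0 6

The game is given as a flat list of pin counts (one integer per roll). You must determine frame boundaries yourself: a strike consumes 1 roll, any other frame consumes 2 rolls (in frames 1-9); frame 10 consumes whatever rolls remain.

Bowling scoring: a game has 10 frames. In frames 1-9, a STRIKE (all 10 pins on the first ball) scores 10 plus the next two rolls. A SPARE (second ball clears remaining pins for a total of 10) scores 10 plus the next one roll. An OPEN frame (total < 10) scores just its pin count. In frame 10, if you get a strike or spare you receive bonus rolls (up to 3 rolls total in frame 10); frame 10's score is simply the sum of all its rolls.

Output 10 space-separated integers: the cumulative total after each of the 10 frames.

Frame 1: STRIKE. 10 + next two rolls (10+10) = 30. Cumulative: 30
Frame 2: STRIKE. 10 + next two rolls (10+1) = 21. Cumulative: 51
Frame 3: STRIKE. 10 + next two rolls (1+9) = 20. Cumulative: 71
Frame 4: SPARE (1+9=10). 10 + next roll (8) = 18. Cumulative: 89
Frame 5: SPARE (8+2=10). 10 + next roll (0) = 10. Cumulative: 99
Frame 6: SPARE (0+10=10). 10 + next roll (6) = 16. Cumulative: 115
Frame 7: SPARE (6+4=10). 10 + next roll (7) = 17. Cumulative: 132
Frame 8: OPEN (7+2=9). Cumulative: 141
Frame 9: SPARE (0+10=10). 10 + next roll (0) = 10. Cumulative: 151
Frame 10: OPEN. Sum of all frame-10 rolls (0+6) = 6. Cumulative: 157

Answer: 30 51 71 89 99 115 132 141 151 157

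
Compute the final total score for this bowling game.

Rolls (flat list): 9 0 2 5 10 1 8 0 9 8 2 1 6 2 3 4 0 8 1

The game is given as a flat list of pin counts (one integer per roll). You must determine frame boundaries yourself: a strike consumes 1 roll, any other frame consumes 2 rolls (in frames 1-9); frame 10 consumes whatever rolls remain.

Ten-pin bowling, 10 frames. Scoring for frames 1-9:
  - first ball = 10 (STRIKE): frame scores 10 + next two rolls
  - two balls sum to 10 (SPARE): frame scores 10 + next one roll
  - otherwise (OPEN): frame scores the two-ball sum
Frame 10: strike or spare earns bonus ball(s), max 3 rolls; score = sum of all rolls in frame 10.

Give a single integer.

Answer: 89

Derivation:
Frame 1: OPEN (9+0=9). Cumulative: 9
Frame 2: OPEN (2+5=7). Cumulative: 16
Frame 3: STRIKE. 10 + next two rolls (1+8) = 19. Cumulative: 35
Frame 4: OPEN (1+8=9). Cumulative: 44
Frame 5: OPEN (0+9=9). Cumulative: 53
Frame 6: SPARE (8+2=10). 10 + next roll (1) = 11. Cumulative: 64
Frame 7: OPEN (1+6=7). Cumulative: 71
Frame 8: OPEN (2+3=5). Cumulative: 76
Frame 9: OPEN (4+0=4). Cumulative: 80
Frame 10: OPEN. Sum of all frame-10 rolls (8+1) = 9. Cumulative: 89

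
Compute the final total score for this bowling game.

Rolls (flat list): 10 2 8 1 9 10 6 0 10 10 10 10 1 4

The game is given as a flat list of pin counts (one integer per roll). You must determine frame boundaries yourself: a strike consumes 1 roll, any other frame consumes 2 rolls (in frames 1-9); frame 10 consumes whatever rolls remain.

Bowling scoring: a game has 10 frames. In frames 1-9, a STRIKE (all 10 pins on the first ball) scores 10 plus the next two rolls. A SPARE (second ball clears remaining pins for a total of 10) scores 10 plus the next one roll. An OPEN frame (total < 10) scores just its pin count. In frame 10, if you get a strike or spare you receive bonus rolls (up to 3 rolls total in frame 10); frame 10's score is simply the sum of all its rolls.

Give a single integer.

Frame 1: STRIKE. 10 + next two rolls (2+8) = 20. Cumulative: 20
Frame 2: SPARE (2+8=10). 10 + next roll (1) = 11. Cumulative: 31
Frame 3: SPARE (1+9=10). 10 + next roll (10) = 20. Cumulative: 51
Frame 4: STRIKE. 10 + next two rolls (6+0) = 16. Cumulative: 67
Frame 5: OPEN (6+0=6). Cumulative: 73
Frame 6: STRIKE. 10 + next two rolls (10+10) = 30. Cumulative: 103
Frame 7: STRIKE. 10 + next two rolls (10+10) = 30. Cumulative: 133
Frame 8: STRIKE. 10 + next two rolls (10+1) = 21. Cumulative: 154
Frame 9: STRIKE. 10 + next two rolls (1+4) = 15. Cumulative: 169
Frame 10: OPEN. Sum of all frame-10 rolls (1+4) = 5. Cumulative: 174

Answer: 174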